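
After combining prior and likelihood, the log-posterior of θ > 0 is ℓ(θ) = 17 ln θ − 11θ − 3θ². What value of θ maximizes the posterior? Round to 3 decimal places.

θ̂_MAP = 1.000

ℓ'(θ) = 17/θ − 11 − 6θ. Setting this to zero and multiplying by θ: 6θ² + 11θ − 17 = 0.
θ = (−11 + √(11² + 4·6·17)) / (2·6) = (−11 + √529) / 12 = (−11 + 23)/12 = 1.
ℓ''(θ) = −17/θ² − 6 < 0, confirming a maximum.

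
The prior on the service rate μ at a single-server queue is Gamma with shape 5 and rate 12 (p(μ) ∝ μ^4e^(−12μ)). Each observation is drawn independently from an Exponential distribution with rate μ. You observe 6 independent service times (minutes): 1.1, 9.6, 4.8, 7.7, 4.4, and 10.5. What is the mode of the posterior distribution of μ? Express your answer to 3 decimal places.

The Exponential(rate=μ) likelihood is ∝ μ^n e^(−μΣtᵢ). Here n = 6 and Σtᵢ = 1.1 + 9.6 + 4.8 + 7.7 + 4.4 + 10.5 = 38.1.
Posterior ∝ μ^4e^(−12μ) · μ^6e^(−38.1μ) = μ^10e^(−50.1μ), i.e. Gamma(11, 50.1).
Mode = (a−1)/b = 10/50.1 ≈ 0.200.

μ̂_MAP = 0.200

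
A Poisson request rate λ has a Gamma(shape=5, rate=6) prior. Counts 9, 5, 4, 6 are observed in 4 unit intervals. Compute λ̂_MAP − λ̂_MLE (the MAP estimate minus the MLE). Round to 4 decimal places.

MAP − MLE = -3.2000

Σxᵢ = 24. Posterior is Gamma(29, 10); MAP = (29−1)/10 = 28/10 ≈ 2.80000.
MLE = x̄ = 24/4 ≈ 6.00000.
Difference = 28/10 − 24/4 = -16/5 ≈ -3.2000.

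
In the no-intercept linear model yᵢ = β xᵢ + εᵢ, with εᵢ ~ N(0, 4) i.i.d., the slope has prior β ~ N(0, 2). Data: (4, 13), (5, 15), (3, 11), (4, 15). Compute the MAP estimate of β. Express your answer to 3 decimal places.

log p(β | y) = −Σ(yᵢ − βxᵢ)²/(2·4) − β²/(2·2) + const.
Setting the derivative to zero: Σxᵢ(yᵢ − βxᵢ)/4 − β/2 = 0, so β = Σxᵢyᵢ / (Σxᵢ² + σ²/τ²).
Σxᵢyᵢ = 4·13 + 5·15 + 3·11 + 4·15 = 220; Σxᵢ² = 66; σ²/τ² = 2.
β̂_MAP = 220 / (66 + 2) = 220/68 ≈ 3.235.

β̂_MAP = 3.235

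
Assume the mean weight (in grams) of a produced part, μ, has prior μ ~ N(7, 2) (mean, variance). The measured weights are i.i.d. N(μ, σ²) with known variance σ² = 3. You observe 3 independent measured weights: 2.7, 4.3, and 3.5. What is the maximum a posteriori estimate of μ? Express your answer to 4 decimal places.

n = 3; x̄ = (2.7 + 4.3 + 3.5)/3 = 10.5/3 = 3.5.
For a Normal prior and Normal likelihood with known variance, the posterior is Normal; its mode equals its mean, the precision-weighted average.
Prior precision 1/σ₀² = 1/2 = 0.5; data precision n/σ² = 3/3 = 1.
μ̂ = (0.5·7 + 1·3.5) / (0.5 + 1) = 7/1.5 = 14/3 ≈ 4.6667.

μ̂_MAP = 4.6667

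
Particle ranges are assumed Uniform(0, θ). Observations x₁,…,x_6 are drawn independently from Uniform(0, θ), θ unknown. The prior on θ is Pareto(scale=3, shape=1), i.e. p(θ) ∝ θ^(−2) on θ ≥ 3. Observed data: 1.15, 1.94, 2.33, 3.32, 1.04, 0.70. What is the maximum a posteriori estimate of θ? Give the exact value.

θ̂_MAP = 3.32

The Uniform(0, θ) likelihood is θ^(−n) for θ ≥ max(xᵢ), zero otherwise. Here max(xᵢ) = 3.32.
Posterior ∝ θ^(−2) · θ^(−6) = θ^(−8) on θ ≥ max(3, 3.32) = 3.32.
This density is strictly decreasing in θ, so the posterior mode lies at the lower boundary of the support.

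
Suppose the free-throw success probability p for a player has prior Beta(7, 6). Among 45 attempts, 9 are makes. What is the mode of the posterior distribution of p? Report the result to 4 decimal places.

Prior: Beta(7, 6).
Data: 9 successes in 45 trials. The binomial likelihood contributes p^9(1−p)^36, so the posterior is Beta(7+9, 6+36) = Beta(16, 42).
For Beta(a, b) with a, b > 1 the mode is (a−1)/(a+b−2) = 15/56 ≈ 0.2679.

p̂_MAP = 0.2679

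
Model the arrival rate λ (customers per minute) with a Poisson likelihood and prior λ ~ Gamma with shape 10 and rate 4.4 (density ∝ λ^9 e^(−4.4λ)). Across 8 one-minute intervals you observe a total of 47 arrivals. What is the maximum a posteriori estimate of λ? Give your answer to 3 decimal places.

λ̂_MAP = 4.516

Σxᵢ = 47, n = 8.
Posterior ∝ λ^9e^(−4.4λ) · λ^47e^(−8λ) = λ^56e^(−12.4λ), i.e. Gamma(shape=57, rate=12.4).
The mode of a Gamma(a, b) with a ≥ 1 (shape–rate) is (a−1)/b = 56/12.4 ≈ 4.516.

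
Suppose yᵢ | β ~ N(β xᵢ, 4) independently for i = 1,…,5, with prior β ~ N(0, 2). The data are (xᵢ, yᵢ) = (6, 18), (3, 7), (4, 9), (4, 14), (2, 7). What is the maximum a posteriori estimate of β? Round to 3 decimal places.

log p(β | y) = −Σ(yᵢ − βxᵢ)²/(2·4) − β²/(2·2) + const.
Setting the derivative to zero: Σxᵢ(yᵢ − βxᵢ)/4 − β/2 = 0, so β = Σxᵢyᵢ / (Σxᵢ² + σ²/τ²).
Σxᵢyᵢ = 6·18 + 3·7 + 4·9 + 4·14 + 2·7 = 235; Σxᵢ² = 81; σ²/τ² = 2.
β̂_MAP = 235 / (81 + 2) = 235/83 ≈ 2.831.

β̂_MAP = 2.831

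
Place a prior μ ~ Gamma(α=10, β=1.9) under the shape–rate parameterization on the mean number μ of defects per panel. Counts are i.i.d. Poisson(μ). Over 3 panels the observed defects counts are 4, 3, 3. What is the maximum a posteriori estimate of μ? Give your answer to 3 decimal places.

Σxᵢ = 4+3+3 = 10, with n = 3.
Posterior ∝ μ^9e^(−1.9μ) · μ^10e^(−3μ) = μ^19e^(−4.9μ), i.e. Gamma(shape=20, rate=4.9).
The mode of a Gamma(a, b) with a ≥ 1 (shape–rate) is (a−1)/b = 19/4.9 ≈ 3.878.

μ̂_MAP = 3.878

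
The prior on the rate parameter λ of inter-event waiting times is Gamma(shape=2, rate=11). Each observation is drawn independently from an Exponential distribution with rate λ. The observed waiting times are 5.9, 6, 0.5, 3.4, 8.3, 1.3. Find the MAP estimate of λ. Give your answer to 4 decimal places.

The Exponential(rate=λ) likelihood is ∝ λ^n e^(−λΣtᵢ). Here n = 6 and Σtᵢ = 5.9 + 6 + 0.5 + 3.4 + 8.3 + 1.3 = 25.4.
Posterior ∝ λe^(−11λ) · λ^6e^(−25.4λ) = λ^7e^(−36.4λ), i.e. Gamma(8, 36.4).
Mode = (a−1)/b = 7/36.4 ≈ 0.1923.

λ̂_MAP = 0.1923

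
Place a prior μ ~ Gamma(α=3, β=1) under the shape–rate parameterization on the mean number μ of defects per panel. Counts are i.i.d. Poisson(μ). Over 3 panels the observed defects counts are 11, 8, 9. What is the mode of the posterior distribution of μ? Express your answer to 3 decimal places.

Σxᵢ = 11+8+9 = 28, with n = 3.
Posterior ∝ μ^2e^(−1μ) · μ^28e^(−3μ) = μ^30e^(−4μ), i.e. Gamma(shape=31, rate=4).
The mode of a Gamma(a, b) with a ≥ 1 (shape–rate) is (a−1)/b = 30/4 ≈ 7.500.

μ̂_MAP = 7.500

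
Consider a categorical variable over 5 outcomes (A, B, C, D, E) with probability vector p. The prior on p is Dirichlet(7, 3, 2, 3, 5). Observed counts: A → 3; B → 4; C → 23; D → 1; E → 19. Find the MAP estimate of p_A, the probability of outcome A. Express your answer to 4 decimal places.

MAP estimate of p_A = 0.1385

The posterior is Dirichlet(αᵢ + nᵢ) = Dirichlet(10, 7, 25, 4, 24).
For a Dirichlet(a₁,…,a_K) with all aᵢ > 1, the mode has j-th component (aⱼ − 1)/(Σaᵢ − K).
Here Σaᵢ = 70 and K = 5, so p_A = (10 − 1)/(70 − 5) = 9/65 ≈ 0.1385.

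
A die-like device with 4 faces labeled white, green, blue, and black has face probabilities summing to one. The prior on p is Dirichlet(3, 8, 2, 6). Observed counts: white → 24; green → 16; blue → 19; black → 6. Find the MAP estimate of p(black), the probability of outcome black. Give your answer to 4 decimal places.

The posterior is Dirichlet(αᵢ + nᵢ) = Dirichlet(27, 24, 21, 12).
For a Dirichlet(a₁,…,a_K) with all aᵢ > 1, the mode has j-th component (aⱼ − 1)/(Σaᵢ − K).
Here Σaᵢ = 84 and K = 4, so p(black) = (12 − 1)/(84 − 4) = 11/80 ≈ 0.1375.

MAP estimate of p(black) = 0.1375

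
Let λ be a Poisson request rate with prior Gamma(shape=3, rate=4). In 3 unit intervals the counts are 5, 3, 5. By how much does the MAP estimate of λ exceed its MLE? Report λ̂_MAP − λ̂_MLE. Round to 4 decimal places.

MAP − MLE = -2.1905

Σxᵢ = 13. Posterior is Gamma(16, 7); MAP = (16−1)/7 = 15/7 ≈ 2.14286.
MLE = x̄ = 13/3 ≈ 4.33333.
Difference = 15/7 − 13/3 = -46/21 ≈ -2.1905.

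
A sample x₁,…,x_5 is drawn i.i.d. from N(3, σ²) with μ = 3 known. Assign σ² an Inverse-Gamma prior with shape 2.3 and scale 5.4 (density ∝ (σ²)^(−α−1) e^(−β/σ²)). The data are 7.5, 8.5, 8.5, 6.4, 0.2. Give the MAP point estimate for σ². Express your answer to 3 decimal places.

Sum of squared deviations about the known mean: SS = (7.5−3)² + (8.5−3)² + (8.5−3)² + (6.4−3)² + (0.2−3)² = 100.15.
The Normal likelihood contributes (σ²)^(−n/2) exp(−SS/(2σ²)), so the posterior is Inverse-Gamma(α + n/2, β + SS/2) = Inverse-Gamma(4.8, 55.475).
The mode of Inverse-Gamma(a, b) is b/(a+1) = 55.475/5.8 ≈ 9.565.

σ̂²_MAP = 9.565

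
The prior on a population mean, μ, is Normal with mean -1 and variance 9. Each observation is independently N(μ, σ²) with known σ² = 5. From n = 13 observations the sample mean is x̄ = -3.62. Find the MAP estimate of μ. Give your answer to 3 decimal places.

μ̂_MAP = -3.513

n = 13, x̄ = -3.62.
For a Normal prior and Normal likelihood with known variance, the posterior is Normal; its mode equals its mean, the precision-weighted average.
Prior precision 1/σ₀² = 1/9; data precision n/σ² = 13/5 = 2.6.
μ̂ = ((1/9)·(-1) + 2.6·(-3.62)) / (1/9 + 2.6) = (-21427/2250)/(122/45) = -21427/6100 ≈ -3.513.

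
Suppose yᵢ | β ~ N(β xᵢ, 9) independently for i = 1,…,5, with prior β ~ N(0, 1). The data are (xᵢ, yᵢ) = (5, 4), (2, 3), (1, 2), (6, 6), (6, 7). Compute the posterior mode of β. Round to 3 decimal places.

β̂_MAP = 0.955

log p(β | y) = −Σ(yᵢ − βxᵢ)²/(2·9) − β²/(2·1) + const.
Setting the derivative to zero: Σxᵢ(yᵢ − βxᵢ)/9 − β/1 = 0, so β = Σxᵢyᵢ / (Σxᵢ² + σ²/τ²).
Σxᵢyᵢ = 5·4 + 2·3 + 1·2 + 6·6 + 6·7 = 106; Σxᵢ² = 102; σ²/τ² = 9.
β̂_MAP = 106 / (102 + 9) = 106/111 ≈ 0.955.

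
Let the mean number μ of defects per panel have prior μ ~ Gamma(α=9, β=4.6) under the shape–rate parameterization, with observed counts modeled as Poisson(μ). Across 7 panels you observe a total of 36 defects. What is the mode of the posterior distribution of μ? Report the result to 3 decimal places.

μ̂_MAP = 3.793

Σxᵢ = 36, n = 7.
Posterior ∝ μ^8e^(−4.6μ) · μ^36e^(−7μ) = μ^44e^(−11.6μ), i.e. Gamma(shape=45, rate=11.6).
The mode of a Gamma(a, b) with a ≥ 1 (shape–rate) is (a−1)/b = 44/11.6 ≈ 3.793.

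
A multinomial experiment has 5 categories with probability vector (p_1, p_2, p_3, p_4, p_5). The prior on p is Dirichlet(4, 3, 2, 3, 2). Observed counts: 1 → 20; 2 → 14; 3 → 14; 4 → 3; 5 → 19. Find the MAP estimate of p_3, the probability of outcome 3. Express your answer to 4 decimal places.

MAP estimate: 0.1899

The posterior is Dirichlet(αᵢ + nᵢ) = Dirichlet(24, 17, 16, 6, 21).
For a Dirichlet(a₁,…,a_K) with all aᵢ > 1, the mode has j-th component (aⱼ − 1)/(Σaᵢ − K).
Here Σaᵢ = 84 and K = 5, so p_3 = (16 − 1)/(84 − 5) = 15/79 ≈ 0.1899.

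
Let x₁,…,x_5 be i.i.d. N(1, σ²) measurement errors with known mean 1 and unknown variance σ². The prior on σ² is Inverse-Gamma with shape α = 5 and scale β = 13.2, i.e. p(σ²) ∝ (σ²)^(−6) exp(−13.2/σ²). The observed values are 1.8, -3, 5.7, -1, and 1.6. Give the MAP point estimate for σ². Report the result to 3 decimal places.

Sum of squared deviations about the known mean: SS = (1.8−1)² + (-3−1)² + (5.7−1)² + (-1−1)² + (1.6−1)² = 43.09.
The Normal likelihood contributes (σ²)^(−n/2) exp(−SS/(2σ²)), so the posterior is Inverse-Gamma(α + n/2, β + SS/2) = Inverse-Gamma(7.5, 34.745).
The mode of Inverse-Gamma(a, b) is b/(a+1) = 34.745/8.5 ≈ 4.088.

σ̂²_MAP = 4.088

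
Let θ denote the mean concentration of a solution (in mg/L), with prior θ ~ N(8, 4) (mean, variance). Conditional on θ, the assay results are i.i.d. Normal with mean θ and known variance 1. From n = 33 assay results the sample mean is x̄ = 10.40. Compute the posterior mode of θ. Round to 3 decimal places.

n = 33, x̄ = 10.40.
For a Normal prior and Normal likelihood with known variance, the posterior is Normal; its mode equals its mean, the precision-weighted average.
Prior precision 1/σ₀² = 1/4 = 0.25; data precision n/σ² = 33/1 = 33.
θ̂ = (0.25·8 + 33·10.4) / (0.25 + 33) = 345.2/33.25 = 6904/665 ≈ 10.382.

θ̂_MAP = 10.382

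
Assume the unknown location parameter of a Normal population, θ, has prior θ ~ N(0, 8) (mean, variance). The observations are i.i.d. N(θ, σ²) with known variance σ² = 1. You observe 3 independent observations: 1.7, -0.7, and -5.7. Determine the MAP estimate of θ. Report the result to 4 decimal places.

n = 3; x̄ = (1.7 + (-0.7) + (-5.7))/3 = -4.7/3 = -47/30 ≈ -1.5667.
For a Normal prior and Normal likelihood with known variance, the posterior is Normal; its mode equals its mean, the precision-weighted average.
Prior precision 1/σ₀² = 1/8 = 0.125; data precision n/σ² = 3/1 = 3.
θ̂ = (0.125·0 + 3·(-47/30)) / (0.125 + 3) = (-4.7)/3.125 = -1.5040.

θ̂_MAP = -1.5040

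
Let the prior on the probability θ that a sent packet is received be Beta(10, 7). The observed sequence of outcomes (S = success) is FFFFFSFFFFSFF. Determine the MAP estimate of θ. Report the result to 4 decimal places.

θ̂_MAP = 0.3929

Prior: Beta(10, 7).
Data: 2 successes in 13 trials (from the sequence). The binomial likelihood contributes θ^2(1−θ)^11, so the posterior is Beta(10+2, 7+11) = Beta(12, 18).
For Beta(a, b) with a, b > 1 the mode is (a−1)/(a+b−2) = 11/28 ≈ 0.3929.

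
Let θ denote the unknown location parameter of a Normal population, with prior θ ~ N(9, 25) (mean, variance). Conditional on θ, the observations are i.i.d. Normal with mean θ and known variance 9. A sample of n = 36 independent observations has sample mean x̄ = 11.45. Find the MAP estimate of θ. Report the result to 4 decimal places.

θ̂_MAP = 11.4257

n = 36, x̄ = 11.45.
For a Normal prior and Normal likelihood with known variance, the posterior is Normal; its mode equals its mean, the precision-weighted average.
Prior precision 1/σ₀² = 1/25 = 0.04; data precision n/σ² = 36/9 = 4.
θ̂ = (0.04·9 + 4·11.45) / (0.04 + 4) = 46.16/4.04 = 1154/101 ≈ 11.4257.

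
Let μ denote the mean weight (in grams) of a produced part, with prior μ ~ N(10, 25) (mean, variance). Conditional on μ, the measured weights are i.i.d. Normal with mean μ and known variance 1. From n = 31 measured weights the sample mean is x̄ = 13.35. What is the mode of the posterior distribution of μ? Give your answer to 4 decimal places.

n = 31, x̄ = 13.35.
For a Normal prior and Normal likelihood with known variance, the posterior is Normal; its mode equals its mean, the precision-weighted average.
Prior precision 1/σ₀² = 1/25 = 0.04; data precision n/σ² = 31/1 = 31.
μ̂ = (0.04·10 + 31·13.35) / (0.04 + 31) = 414.25/31.04 = 41425/3104 ≈ 13.3457.

μ̂_MAP = 13.3457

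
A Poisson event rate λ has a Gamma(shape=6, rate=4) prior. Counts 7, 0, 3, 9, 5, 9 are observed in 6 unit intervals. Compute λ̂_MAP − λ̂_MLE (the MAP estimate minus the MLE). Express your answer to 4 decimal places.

MAP − MLE = -1.7000

Σxᵢ = 33. Posterior is Gamma(39, 10); MAP = (39−1)/10 = 38/10 ≈ 3.80000.
MLE = x̄ = 33/6 ≈ 5.50000.
Difference = 38/10 − 33/6 = -17/10 ≈ -1.7000.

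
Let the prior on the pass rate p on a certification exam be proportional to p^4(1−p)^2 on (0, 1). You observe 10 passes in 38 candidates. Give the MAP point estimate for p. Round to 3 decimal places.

The prior density ∝ p^4(1−p)^2 is the kernel of Beta(5, 3).
Data: 10 successes in 38 trials. The binomial likelihood contributes p^10(1−p)^28, so the posterior is Beta(5+10, 3+28) = Beta(15, 31).
For Beta(a, b) with a, b > 1 the mode is (a−1)/(a+b−2) = 14/44 ≈ 0.318.

p̂_MAP = 0.318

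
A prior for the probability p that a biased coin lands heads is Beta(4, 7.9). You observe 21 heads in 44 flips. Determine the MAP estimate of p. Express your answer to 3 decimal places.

p̂_MAP = 0.445

Prior: Beta(4, 7.9).
Data: 21 successes in 44 trials. The binomial likelihood contributes p^21(1−p)^23, so the posterior is Beta(4+21, 7.9+23) = Beta(25, 30.9).
For Beta(a, b) with a, b > 1 the mode is (a−1)/(a+b−2) = 24/53.9 ≈ 0.445.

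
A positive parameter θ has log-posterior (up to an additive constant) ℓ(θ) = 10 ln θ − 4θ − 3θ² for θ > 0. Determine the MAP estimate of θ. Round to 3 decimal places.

ℓ'(θ) = 10/θ − 4 − 6θ. Setting this to zero and multiplying by θ: 6θ² + 4θ − 10 = 0.
θ = (−4 + √(4² + 4·6·10)) / (2·6) = (−4 + √256) / 12 = (−4 + 16)/12 = 1.
ℓ''(θ) = −10/θ² − 6 < 0, confirming a maximum.

θ̂_MAP = 1.000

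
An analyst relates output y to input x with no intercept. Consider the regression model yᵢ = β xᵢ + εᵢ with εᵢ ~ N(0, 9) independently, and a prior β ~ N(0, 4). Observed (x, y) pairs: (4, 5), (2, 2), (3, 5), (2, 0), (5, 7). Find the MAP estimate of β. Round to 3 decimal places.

log p(β | y) = −Σ(yᵢ − βxᵢ)²/(2·9) − β²/(2·4) + const.
Setting the derivative to zero: Σxᵢ(yᵢ − βxᵢ)/9 − β/4 = 0, so β = Σxᵢyᵢ / (Σxᵢ² + σ²/τ²).
Σxᵢyᵢ = 4·5 + 2·2 + 3·5 + 2·0 + 5·7 = 74; Σxᵢ² = 58; σ²/τ² = 2.25.
β̂_MAP = 74 / (58 + 2.25) = 74/60.25 ≈ 1.228.

β̂_MAP = 1.228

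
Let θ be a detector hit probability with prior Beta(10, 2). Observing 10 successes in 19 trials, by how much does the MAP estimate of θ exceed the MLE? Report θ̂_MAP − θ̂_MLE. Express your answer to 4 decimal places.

MAP − MLE = 0.1289

Posterior is Beta(20, 11); MAP = (20−1)/(31−2) = 19/29 ≈ 0.65517.
MLE ignores the prior: θ̂_MLE = k/n = 10/19 ≈ 0.52632.
Difference = 19/29 − 10/19 = 71/551 ≈ 0.1289.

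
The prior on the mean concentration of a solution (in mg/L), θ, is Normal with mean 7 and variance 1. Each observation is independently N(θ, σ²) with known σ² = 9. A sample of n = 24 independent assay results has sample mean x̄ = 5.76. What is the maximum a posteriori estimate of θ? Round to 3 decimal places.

n = 24, x̄ = 5.76.
For a Normal prior and Normal likelihood with known variance, the posterior is Normal; its mode equals its mean, the precision-weighted average.
Prior precision 1/σ₀² = 1/1 = 1; data precision n/σ² = 24/9 = 8/3.
θ̂ = (1·7 + (8/3)·5.76) / (1 + 8/3) = 22.36/(11/3) = 1677/275 ≈ 6.098.

θ̂_MAP = 6.098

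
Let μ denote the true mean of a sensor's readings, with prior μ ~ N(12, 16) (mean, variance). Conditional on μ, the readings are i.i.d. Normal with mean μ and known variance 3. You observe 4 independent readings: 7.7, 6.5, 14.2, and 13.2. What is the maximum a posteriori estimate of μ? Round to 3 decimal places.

μ̂_MAP = 10.472

n = 4; x̄ = (7.7 + 6.5 + 14.2 + 13.2)/4 = 41.6/4 = 10.4.
For a Normal prior and Normal likelihood with known variance, the posterior is Normal; its mode equals its mean, the precision-weighted average.
Prior precision 1/σ₀² = 1/16 = 0.0625; data precision n/σ² = 4/3.
μ̂ = (0.0625·12 + (4/3)·10.4) / (0.0625 + 4/3) = (877/60)/(67/48) = 3508/335 ≈ 10.472.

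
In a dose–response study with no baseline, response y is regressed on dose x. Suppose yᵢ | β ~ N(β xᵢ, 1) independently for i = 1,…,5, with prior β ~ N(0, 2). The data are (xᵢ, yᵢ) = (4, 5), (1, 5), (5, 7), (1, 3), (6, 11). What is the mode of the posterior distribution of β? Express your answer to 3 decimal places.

log p(β | y) = −Σ(yᵢ − βxᵢ)²/(2·1) − β²/(2·2) + const.
Setting the derivative to zero: Σxᵢ(yᵢ − βxᵢ)/1 − β/2 = 0, so β = Σxᵢyᵢ / (Σxᵢ² + σ²/τ²).
Σxᵢyᵢ = 4·5 + 1·5 + 5·7 + 1·3 + 6·11 = 129; Σxᵢ² = 79; σ²/τ² = 0.5.
β̂_MAP = 129 / (79 + 0.5) = 129/79.5 ≈ 1.623.

β̂_MAP = 1.623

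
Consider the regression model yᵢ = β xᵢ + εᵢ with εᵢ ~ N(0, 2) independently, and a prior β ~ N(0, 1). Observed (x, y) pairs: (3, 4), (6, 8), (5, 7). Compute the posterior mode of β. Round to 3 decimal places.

log p(β | y) = −Σ(yᵢ − βxᵢ)²/(2·2) − β²/(2·1) + const.
Setting the derivative to zero: Σxᵢ(yᵢ − βxᵢ)/2 − β/1 = 0, so β = Σxᵢyᵢ / (Σxᵢ² + σ²/τ²).
Σxᵢyᵢ = 3·4 + 6·8 + 5·7 = 95; Σxᵢ² = 70; σ²/τ² = 2.
β̂_MAP = 95 / (70 + 2) = 95/72 ≈ 1.319.

β̂_MAP = 1.319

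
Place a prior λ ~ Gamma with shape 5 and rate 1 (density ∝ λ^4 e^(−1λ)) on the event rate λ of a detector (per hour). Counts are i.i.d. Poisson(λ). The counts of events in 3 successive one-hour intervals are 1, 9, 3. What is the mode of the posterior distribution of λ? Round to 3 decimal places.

λ̂_MAP = 4.250

Σxᵢ = 1+9+3 = 13, with n = 3.
Posterior ∝ λ^4e^(−1λ) · λ^13e^(−3λ) = λ^17e^(−4λ), i.e. Gamma(shape=18, rate=4).
The mode of a Gamma(a, b) with a ≥ 1 (shape–rate) is (a−1)/b = 17/4 ≈ 4.250.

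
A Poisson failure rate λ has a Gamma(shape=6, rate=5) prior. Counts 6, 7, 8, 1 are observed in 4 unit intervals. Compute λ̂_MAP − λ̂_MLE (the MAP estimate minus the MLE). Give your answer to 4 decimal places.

MAP − MLE = -2.5000

Σxᵢ = 22. Posterior is Gamma(28, 9); MAP = (28−1)/9 = 27/9 ≈ 3.00000.
MLE = x̄ = 22/4 ≈ 5.50000.
Difference = 27/9 − 22/4 = -5/2 ≈ -2.5000.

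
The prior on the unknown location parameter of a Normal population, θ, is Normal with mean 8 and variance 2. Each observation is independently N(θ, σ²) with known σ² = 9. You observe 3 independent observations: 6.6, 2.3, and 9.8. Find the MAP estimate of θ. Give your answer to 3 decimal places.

n = 3; x̄ = (6.6 + 2.3 + 9.8)/3 = 18.7/3 = 187/30 ≈ 6.2333.
For a Normal prior and Normal likelihood with known variance, the posterior is Normal; its mode equals its mean, the precision-weighted average.
Prior precision 1/σ₀² = 1/2 = 0.5; data precision n/σ² = 3/9 = 1/3.
θ̂ = (0.5·8 + (1/3)·(187/30)) / (0.5 + 1/3) = (547/90)/(5/6) = 547/75 ≈ 7.293.

θ̂_MAP = 7.293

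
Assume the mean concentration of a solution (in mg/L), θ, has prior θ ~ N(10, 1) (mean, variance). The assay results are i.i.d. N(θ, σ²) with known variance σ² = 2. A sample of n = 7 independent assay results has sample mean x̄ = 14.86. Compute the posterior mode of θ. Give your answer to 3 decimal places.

n = 7, x̄ = 14.86.
For a Normal prior and Normal likelihood with known variance, the posterior is Normal; its mode equals its mean, the precision-weighted average.
Prior precision 1/σ₀² = 1/1 = 1; data precision n/σ² = 7/2 = 3.5.
θ̂ = (1·10 + 3.5·14.86) / (1 + 3.5) = 62.01/4.5 = 13.780.

θ̂_MAP = 13.780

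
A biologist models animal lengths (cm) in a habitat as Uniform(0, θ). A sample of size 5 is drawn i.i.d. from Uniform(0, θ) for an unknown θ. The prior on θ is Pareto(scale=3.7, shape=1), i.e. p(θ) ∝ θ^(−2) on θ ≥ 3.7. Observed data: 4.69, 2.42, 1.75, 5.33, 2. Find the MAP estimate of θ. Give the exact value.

θ̂_MAP = 5.33

The Uniform(0, θ) likelihood is θ^(−n) for θ ≥ max(xᵢ), zero otherwise. Here max(xᵢ) = 5.33.
Posterior ∝ θ^(−2) · θ^(−5) = θ^(−7) on θ ≥ max(3.7, 5.33) = 5.33.
This density is strictly decreasing in θ, so the posterior mode lies at the lower boundary of the support.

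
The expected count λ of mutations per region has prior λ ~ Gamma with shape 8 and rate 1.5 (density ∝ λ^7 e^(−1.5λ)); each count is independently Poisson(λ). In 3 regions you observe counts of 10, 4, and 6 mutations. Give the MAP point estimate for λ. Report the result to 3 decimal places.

Σxᵢ = 10+4+6 = 20, with n = 3.
Posterior ∝ λ^7e^(−1.5λ) · λ^20e^(−3λ) = λ^27e^(−4.5λ), i.e. Gamma(shape=28, rate=4.5).
The mode of a Gamma(a, b) with a ≥ 1 (shape–rate) is (a−1)/b = 27/4.5 ≈ 6.000.

λ̂_MAP = 6.000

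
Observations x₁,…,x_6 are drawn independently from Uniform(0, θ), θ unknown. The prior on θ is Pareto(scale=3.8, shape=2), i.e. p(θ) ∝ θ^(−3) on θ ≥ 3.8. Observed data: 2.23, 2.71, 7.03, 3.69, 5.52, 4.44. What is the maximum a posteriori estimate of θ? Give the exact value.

θ̂_MAP = 7.03

The Uniform(0, θ) likelihood is θ^(−n) for θ ≥ max(xᵢ), zero otherwise. Here max(xᵢ) = 7.03.
Posterior ∝ θ^(−3) · θ^(−6) = θ^(−9) on θ ≥ max(3.8, 7.03) = 7.03.
This density is strictly decreasing in θ, so the posterior mode lies at the lower boundary of the support.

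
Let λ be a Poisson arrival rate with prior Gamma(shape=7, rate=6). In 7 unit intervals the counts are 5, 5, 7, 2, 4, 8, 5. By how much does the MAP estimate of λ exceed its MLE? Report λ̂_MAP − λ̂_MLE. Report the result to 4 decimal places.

MAP − MLE = -1.9121

Σxᵢ = 36. Posterior is Gamma(43, 13); MAP = (43−1)/13 = 42/13 ≈ 3.23077.
MLE = x̄ = 36/7 ≈ 5.14286.
Difference = 42/13 − 36/7 = -174/91 ≈ -1.9121.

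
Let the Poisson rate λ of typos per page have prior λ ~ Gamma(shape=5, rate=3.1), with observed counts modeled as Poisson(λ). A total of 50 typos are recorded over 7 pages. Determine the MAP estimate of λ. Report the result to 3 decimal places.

λ̂_MAP = 5.347

Σxᵢ = 50, n = 7.
Posterior ∝ λ^4e^(−3.1λ) · λ^50e^(−7λ) = λ^54e^(−10.1λ), i.e. Gamma(shape=55, rate=10.1).
The mode of a Gamma(a, b) with a ≥ 1 (shape–rate) is (a−1)/b = 54/10.1 ≈ 5.347.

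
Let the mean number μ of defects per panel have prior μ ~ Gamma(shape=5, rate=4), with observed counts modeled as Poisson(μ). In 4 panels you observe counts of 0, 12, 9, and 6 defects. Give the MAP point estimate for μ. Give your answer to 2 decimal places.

μ̂_MAP = 3.88

Σxᵢ = 0+12+9+6 = 27, with n = 4.
Posterior ∝ μ^4e^(−4μ) · μ^27e^(−4μ) = μ^31e^(−8μ), i.e. Gamma(shape=32, rate=8).
The mode of a Gamma(a, b) with a ≥ 1 (shape–rate) is (a−1)/b = 31/8 ≈ 3.88.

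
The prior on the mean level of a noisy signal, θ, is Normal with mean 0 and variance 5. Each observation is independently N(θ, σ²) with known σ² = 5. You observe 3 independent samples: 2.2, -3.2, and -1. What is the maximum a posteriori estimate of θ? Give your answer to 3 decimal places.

θ̂_MAP = -0.500

n = 3; x̄ = (2.2 + (-3.2) + (-1))/3 = -2/3 = -2/3 ≈ -0.6667.
For a Normal prior and Normal likelihood with known variance, the posterior is Normal; its mode equals its mean, the precision-weighted average.
Prior precision 1/σ₀² = 1/5 = 0.2; data precision n/σ² = 3/5 = 0.6.
θ̂ = (0.2·0 + 0.6·(-2/3)) / (0.2 + 0.6) = (-0.4)/0.8 = -0.500.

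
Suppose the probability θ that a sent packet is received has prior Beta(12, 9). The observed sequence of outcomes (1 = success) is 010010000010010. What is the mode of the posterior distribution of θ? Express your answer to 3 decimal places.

θ̂_MAP = 0.441

Prior: Beta(12, 9).
Data: 4 successes in 15 trials (from the sequence). The binomial likelihood contributes θ^4(1−θ)^11, so the posterior is Beta(12+4, 9+11) = Beta(16, 20).
For Beta(a, b) with a, b > 1 the mode is (a−1)/(a+b−2) = 15/34 ≈ 0.441.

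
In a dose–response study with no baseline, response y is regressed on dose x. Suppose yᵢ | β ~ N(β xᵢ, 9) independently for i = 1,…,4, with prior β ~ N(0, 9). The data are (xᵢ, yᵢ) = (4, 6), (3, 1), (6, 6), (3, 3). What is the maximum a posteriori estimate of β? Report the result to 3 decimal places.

β̂_MAP = 1.014

log p(β | y) = −Σ(yᵢ − βxᵢ)²/(2·9) − β²/(2·9) + const.
Setting the derivative to zero: Σxᵢ(yᵢ − βxᵢ)/9 − β/9 = 0, so β = Σxᵢyᵢ / (Σxᵢ² + σ²/τ²).
Σxᵢyᵢ = 4·6 + 3·1 + 6·6 + 3·3 = 72; Σxᵢ² = 70; σ²/τ² = 1.
β̂_MAP = 72 / (70 + 1) = 72/71 ≈ 1.014.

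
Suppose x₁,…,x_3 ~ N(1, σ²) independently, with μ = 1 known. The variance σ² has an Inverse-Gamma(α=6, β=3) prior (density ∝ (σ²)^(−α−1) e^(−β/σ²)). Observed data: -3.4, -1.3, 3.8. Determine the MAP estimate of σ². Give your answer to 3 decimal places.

σ̂²_MAP = 2.264

Sum of squared deviations about the known mean: SS = (-3.4−1)² + (-1.3−1)² + (3.8−1)² = 32.49.
The Normal likelihood contributes (σ²)^(−n/2) exp(−SS/(2σ²)), so the posterior is Inverse-Gamma(α + n/2, β + SS/2) = Inverse-Gamma(7.5, 19.245).
The mode of Inverse-Gamma(a, b) is b/(a+1) = 19.245/8.5 ≈ 2.264.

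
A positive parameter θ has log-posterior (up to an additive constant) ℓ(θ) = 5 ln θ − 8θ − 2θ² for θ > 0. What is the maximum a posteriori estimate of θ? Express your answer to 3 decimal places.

ℓ'(θ) = 5/θ − 8 − 4θ. Setting this to zero and multiplying by θ: 4θ² + 8θ − 5 = 0.
θ = (−8 + √(8² + 4·4·5)) / (2·4) = (−8 + √144) / 8 = (−8 + 12)/8 = 1/2.
ℓ''(θ) = −5/θ² − 4 < 0, confirming a maximum.

θ̂_MAP = 0.500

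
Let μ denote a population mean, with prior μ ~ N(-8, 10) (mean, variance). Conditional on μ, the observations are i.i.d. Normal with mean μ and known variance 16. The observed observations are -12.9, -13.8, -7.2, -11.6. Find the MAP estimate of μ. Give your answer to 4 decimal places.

μ̂_MAP = -10.4107

n = 4; x̄ = ((-12.9) + (-13.8) + (-7.2) + (-11.6))/4 = -45.5/4 = -11.375.
For a Normal prior and Normal likelihood with known variance, the posterior is Normal; its mode equals its mean, the precision-weighted average.
Prior precision 1/σ₀² = 1/10 = 0.1; data precision n/σ² = 4/16 = 0.25.
μ̂ = (0.1·(-8) + 0.25·(-11.375)) / (0.1 + 0.25) = (-3.64375)/0.35 = -583/56 ≈ -10.4107.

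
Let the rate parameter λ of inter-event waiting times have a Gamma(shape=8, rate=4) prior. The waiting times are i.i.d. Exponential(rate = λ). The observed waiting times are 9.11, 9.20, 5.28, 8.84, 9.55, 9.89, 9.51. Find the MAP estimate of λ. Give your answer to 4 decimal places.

λ̂_MAP = 0.2141

The Exponential(rate=λ) likelihood is ∝ λ^n e^(−λΣtᵢ). Here n = 7 and Σtᵢ = 9.11 + 9.20 + 5.28 + 8.84 + 9.55 + 9.89 + 9.51 = 61.38.
Posterior ∝ λ^7e^(−4λ) · λ^7e^(−61.38λ) = λ^14e^(−65.38λ), i.e. Gamma(15, 65.38).
Mode = (a−1)/b = 14/65.38 ≈ 0.2141.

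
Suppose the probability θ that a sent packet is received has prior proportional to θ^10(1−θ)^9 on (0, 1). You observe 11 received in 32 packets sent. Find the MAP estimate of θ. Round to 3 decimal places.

The prior density ∝ θ^10(1−θ)^9 is the kernel of Beta(11, 10).
Data: 11 successes in 32 trials. The binomial likelihood contributes θ^11(1−θ)^21, so the posterior is Beta(11+11, 10+21) = Beta(22, 31).
For Beta(a, b) with a, b > 1 the mode is (a−1)/(a+b−2) = 21/51 ≈ 0.412.

θ̂_MAP = 0.412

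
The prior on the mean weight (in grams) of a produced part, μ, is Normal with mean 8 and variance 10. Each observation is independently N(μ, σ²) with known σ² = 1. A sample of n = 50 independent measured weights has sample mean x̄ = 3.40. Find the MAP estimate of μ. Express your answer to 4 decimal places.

μ̂_MAP = 3.4092

n = 50, x̄ = 3.40.
For a Normal prior and Normal likelihood with known variance, the posterior is Normal; its mode equals its mean, the precision-weighted average.
Prior precision 1/σ₀² = 1/10 = 0.1; data precision n/σ² = 50/1 = 50.
μ̂ = (0.1·8 + 50·3.4) / (0.1 + 50) = 170.8/50.1 = 1708/501 ≈ 3.4092.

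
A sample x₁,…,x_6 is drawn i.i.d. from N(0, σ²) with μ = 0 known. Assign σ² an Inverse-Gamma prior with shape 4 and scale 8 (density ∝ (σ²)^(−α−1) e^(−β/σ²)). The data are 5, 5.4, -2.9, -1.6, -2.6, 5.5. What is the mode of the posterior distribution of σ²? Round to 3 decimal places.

σ̂²_MAP = 7.384

Sum of squared deviations about the known mean: SS = (5−0)² + (5.4−0)² + (-2.9−0)² + (-1.6−0)² + (-2.6−0)² + (5.5−0)² = 102.14.
The Normal likelihood contributes (σ²)^(−n/2) exp(−SS/(2σ²)), so the posterior is Inverse-Gamma(α + n/2, β + SS/2) = Inverse-Gamma(7, 59.07).
The mode of Inverse-Gamma(a, b) is b/(a+1) = 59.07/8 ≈ 7.384.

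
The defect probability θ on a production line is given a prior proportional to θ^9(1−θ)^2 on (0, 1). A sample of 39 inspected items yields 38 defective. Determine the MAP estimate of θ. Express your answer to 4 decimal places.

The prior density ∝ θ^9(1−θ)^2 is the kernel of Beta(10, 3).
Data: 38 successes in 39 trials. The binomial likelihood contributes θ^38(1−θ)^1, so the posterior is Beta(10+38, 3+1) = Beta(48, 4).
For Beta(a, b) with a, b > 1 the mode is (a−1)/(a+b−2) = 47/50 ≈ 0.9400.

θ̂_MAP = 0.9400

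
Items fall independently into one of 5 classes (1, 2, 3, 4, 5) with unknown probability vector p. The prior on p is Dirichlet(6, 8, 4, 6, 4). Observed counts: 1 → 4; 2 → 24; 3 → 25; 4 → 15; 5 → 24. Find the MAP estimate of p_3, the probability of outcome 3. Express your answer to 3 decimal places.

MAP estimate: 0.243

The posterior is Dirichlet(αᵢ + nᵢ) = Dirichlet(10, 32, 29, 21, 28).
For a Dirichlet(a₁,…,a_K) with all aᵢ > 1, the mode has j-th component (aⱼ − 1)/(Σaᵢ − K).
Here Σaᵢ = 120 and K = 5, so p_3 = (29 − 1)/(120 − 5) = 28/115 ≈ 0.243.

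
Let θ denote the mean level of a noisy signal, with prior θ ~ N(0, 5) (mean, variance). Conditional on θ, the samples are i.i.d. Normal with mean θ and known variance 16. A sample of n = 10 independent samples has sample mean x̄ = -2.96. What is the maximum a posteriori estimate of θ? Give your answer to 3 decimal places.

θ̂_MAP = -2.242

n = 10, x̄ = -2.96.
For a Normal prior and Normal likelihood with known variance, the posterior is Normal; its mode equals its mean, the precision-weighted average.
Prior precision 1/σ₀² = 1/5 = 0.2; data precision n/σ² = 10/16 = 0.625.
θ̂ = (0.2·0 + 0.625·(-2.96)) / (0.2 + 0.625) = (-1.85)/0.825 = -74/33 ≈ -2.242.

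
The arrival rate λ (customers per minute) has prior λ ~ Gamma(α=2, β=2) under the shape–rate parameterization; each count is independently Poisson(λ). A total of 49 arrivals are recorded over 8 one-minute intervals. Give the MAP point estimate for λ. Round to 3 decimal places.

Σxᵢ = 49, n = 8.
Posterior ∝ λe^(−2λ) · λ^49e^(−8λ) = λ^50e^(−10λ), i.e. Gamma(shape=51, rate=10).
The mode of a Gamma(a, b) with a ≥ 1 (shape–rate) is (a−1)/b = 50/10 ≈ 5.000.

λ̂_MAP = 5.000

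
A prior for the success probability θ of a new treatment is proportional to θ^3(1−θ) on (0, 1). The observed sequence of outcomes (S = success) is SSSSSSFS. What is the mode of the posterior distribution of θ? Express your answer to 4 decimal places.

The prior density ∝ θ^3(1−θ)^1 is the kernel of Beta(4, 2).
Data: 7 successes in 8 trials (from the sequence). The binomial likelihood contributes θ^7(1−θ)^1, so the posterior is Beta(4+7, 2+1) = Beta(11, 3).
For Beta(a, b) with a, b > 1 the mode is (a−1)/(a+b−2) = 10/12 ≈ 0.8333.

θ̂_MAP = 0.8333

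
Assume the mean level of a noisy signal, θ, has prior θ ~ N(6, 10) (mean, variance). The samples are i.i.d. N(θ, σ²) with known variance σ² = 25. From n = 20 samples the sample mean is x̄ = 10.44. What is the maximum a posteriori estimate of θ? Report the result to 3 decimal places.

θ̂_MAP = 9.947

n = 20, x̄ = 10.44.
For a Normal prior and Normal likelihood with known variance, the posterior is Normal; its mode equals its mean, the precision-weighted average.
Prior precision 1/σ₀² = 1/10 = 0.1; data precision n/σ² = 20/25 = 0.8.
θ̂ = (0.1·6 + 0.8·10.44) / (0.1 + 0.8) = 8.952/0.9 = 746/75 ≈ 9.947.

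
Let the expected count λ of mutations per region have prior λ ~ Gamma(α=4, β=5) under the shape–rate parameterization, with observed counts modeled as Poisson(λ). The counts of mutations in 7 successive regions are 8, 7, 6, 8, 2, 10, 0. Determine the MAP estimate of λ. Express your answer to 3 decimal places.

λ̂_MAP = 3.667

Σxᵢ = 8+7+6+8+2+10+0 = 41, with n = 7.
Posterior ∝ λ^3e^(−5λ) · λ^41e^(−7λ) = λ^44e^(−12λ), i.e. Gamma(shape=45, rate=12).
The mode of a Gamma(a, b) with a ≥ 1 (shape–rate) is (a−1)/b = 44/12 ≈ 3.667.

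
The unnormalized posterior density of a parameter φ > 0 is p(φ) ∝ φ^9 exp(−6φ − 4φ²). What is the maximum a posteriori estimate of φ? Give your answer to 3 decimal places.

φ̂_MAP = 0.750

ℓ'(φ) = 9/φ − 6 − 8φ. Setting this to zero and multiplying by φ: 8φ² + 6φ − 9 = 0.
φ = (−6 + √(6² + 4·8·9)) / (2·8) = (−6 + √324) / 16 = (−6 + 18)/16 = 3/4.
ℓ''(φ) = −9/φ² − 8 < 0, confirming a maximum.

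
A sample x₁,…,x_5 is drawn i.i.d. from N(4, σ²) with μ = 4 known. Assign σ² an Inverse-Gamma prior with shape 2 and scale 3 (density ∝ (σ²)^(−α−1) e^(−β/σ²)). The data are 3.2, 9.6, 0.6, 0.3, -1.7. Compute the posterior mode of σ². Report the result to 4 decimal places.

σ̂²_MAP = 8.7036

Sum of squared deviations about the known mean: SS = (3.2−4)² + (9.6−4)² + (0.6−4)² + (0.3−4)² + (-1.7−4)² = 89.74.
The Normal likelihood contributes (σ²)^(−n/2) exp(−SS/(2σ²)), so the posterior is Inverse-Gamma(α + n/2, β + SS/2) = Inverse-Gamma(4.5, 47.87).
The mode of Inverse-Gamma(a, b) is b/(a+1) = 47.87/5.5 ≈ 8.7036.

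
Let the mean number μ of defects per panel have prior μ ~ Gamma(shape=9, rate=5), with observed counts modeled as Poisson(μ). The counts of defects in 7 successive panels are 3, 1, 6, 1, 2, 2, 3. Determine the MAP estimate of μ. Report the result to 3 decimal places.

μ̂_MAP = 2.167

Σxᵢ = 3+1+6+1+2+2+3 = 18, with n = 7.
Posterior ∝ μ^8e^(−5μ) · μ^18e^(−7μ) = μ^26e^(−12μ), i.e. Gamma(shape=27, rate=12).
The mode of a Gamma(a, b) with a ≥ 1 (shape–rate) is (a−1)/b = 26/12 ≈ 2.167.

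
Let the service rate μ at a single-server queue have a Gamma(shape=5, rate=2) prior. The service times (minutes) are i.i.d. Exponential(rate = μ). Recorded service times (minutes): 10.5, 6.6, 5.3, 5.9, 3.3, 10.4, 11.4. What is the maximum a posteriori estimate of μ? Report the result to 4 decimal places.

The Exponential(rate=μ) likelihood is ∝ μ^n e^(−μΣtᵢ). Here n = 7 and Σtᵢ = 10.5 + 6.6 + 5.3 + 5.9 + 3.3 + 10.4 + 11.4 = 53.4.
Posterior ∝ μ^4e^(−2μ) · μ^7e^(−53.4μ) = μ^11e^(−55.4μ), i.e. Gamma(12, 55.4).
Mode = (a−1)/b = 11/55.4 ≈ 0.1986.

μ̂_MAP = 0.1986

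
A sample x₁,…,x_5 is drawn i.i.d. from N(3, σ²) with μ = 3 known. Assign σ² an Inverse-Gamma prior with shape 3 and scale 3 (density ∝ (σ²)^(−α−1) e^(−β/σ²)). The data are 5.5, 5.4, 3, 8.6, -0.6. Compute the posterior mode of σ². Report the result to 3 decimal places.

σ̂²_MAP = 4.795

Sum of squared deviations about the known mean: SS = (5.5−3)² + (5.4−3)² + (3−3)² + (8.6−3)² + (-0.6−3)² = 56.33.
The Normal likelihood contributes (σ²)^(−n/2) exp(−SS/(2σ²)), so the posterior is Inverse-Gamma(α + n/2, β + SS/2) = Inverse-Gamma(5.5, 31.165).
The mode of Inverse-Gamma(a, b) is b/(a+1) = 31.165/6.5 ≈ 4.795.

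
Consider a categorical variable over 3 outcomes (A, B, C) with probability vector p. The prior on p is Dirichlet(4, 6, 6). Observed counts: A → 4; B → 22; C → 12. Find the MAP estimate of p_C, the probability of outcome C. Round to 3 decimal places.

The posterior is Dirichlet(αᵢ + nᵢ) = Dirichlet(8, 28, 18).
For a Dirichlet(a₁,…,a_K) with all aᵢ > 1, the mode has j-th component (aⱼ − 1)/(Σaᵢ − K).
Here Σaᵢ = 54 and K = 3, so p_C = (18 − 1)/(54 − 3) = 17/51 ≈ 0.333.

MAP estimate of p_C = 0.333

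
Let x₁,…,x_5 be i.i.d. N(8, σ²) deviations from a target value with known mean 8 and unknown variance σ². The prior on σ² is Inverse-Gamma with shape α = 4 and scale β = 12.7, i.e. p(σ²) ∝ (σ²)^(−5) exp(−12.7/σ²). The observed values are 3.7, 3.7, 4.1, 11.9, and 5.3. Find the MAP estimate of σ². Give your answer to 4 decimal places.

Sum of squared deviations about the known mean: SS = (3.7−8)² + (3.7−8)² + (4.1−8)² + (11.9−8)² + (5.3−8)² = 74.69.
The Normal likelihood contributes (σ²)^(−n/2) exp(−SS/(2σ²)), so the posterior is Inverse-Gamma(α + n/2, β + SS/2) = Inverse-Gamma(6.5, 50.045).
The mode of Inverse-Gamma(a, b) is b/(a+1) = 50.045/7.5 ≈ 6.6727.

σ̂²_MAP = 6.6727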